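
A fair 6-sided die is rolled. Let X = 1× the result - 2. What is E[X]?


E[die] = (1+6)/2 = 7/2
E[X] = 1×7/2 - 2 = 3/2

E[X] = 3/2


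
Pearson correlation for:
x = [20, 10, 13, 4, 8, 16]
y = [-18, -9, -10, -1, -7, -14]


n=6, Σx=71, Σy=-59, Σxy=-864, Σx²=1005, Σy²=751
r = (6×(-864) - 71×(-59))/√((6×1005 - 71²)(6×751 - (-59)²))
= -995/√(989×1025) = -995/√1013725 ≈ -995/1006.8391 ≈ -0.9882

r ≈ -0.9882


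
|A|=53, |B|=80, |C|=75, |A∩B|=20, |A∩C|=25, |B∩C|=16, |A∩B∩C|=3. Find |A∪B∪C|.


|A∪B∪C| = 53+80+75-20-25-16+3 = 150

|A∪B∪C| = 150


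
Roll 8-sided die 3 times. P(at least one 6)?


P(no 6)^3 = (7/8)^3 = 343/512
P(≥1) = 1 - 343/512 = 169/512

P = 169/512 ≈ 33.01%


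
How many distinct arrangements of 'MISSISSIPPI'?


Letters: 11, freq: {'M': 1, 'I': 4, 'S': 4, 'P': 2}
11!/(1!×4!×4!×2!) = 39916800/1152 = 34650

34650


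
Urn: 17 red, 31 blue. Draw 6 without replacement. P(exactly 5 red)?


Hypergeometric: C(17,5)×C(31,1)/C(48,6)
= 6188×31/12271512 = 47957/3067878

P(X=5) = 47957/3067878 ≈ 1.56%


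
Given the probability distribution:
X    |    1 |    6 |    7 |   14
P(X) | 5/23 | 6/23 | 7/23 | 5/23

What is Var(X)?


E[X] = 160/23
E[X²] = 1544/23
Var(X) = E[X²] - (E[X])² = 1544/23 - 25600/529 = 9912/529

Var(X) = 9912/529 ≈ 18.7372


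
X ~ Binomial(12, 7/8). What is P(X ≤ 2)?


P(X ≤ 2) = Σ P(X=i) for i=0..2
P(X=0) = 1/68719476736
P(X=1) = 21/17179869184
P(X=2) = 1617/34359738368
Sum = 3319/68719476736

P(X ≤ 2) = 3319/68719476736 ≈ 0.00%


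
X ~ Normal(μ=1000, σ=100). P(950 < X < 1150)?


z₁=(950-1000)/100=-0.5, z₂=(1150-1000)/100=1.5
P = Φ(1.5) - Φ(-0.5) = 0.933193 - 0.308538 = 0.624655 ≈ 0.6247

P(950 < X < 1150) ≈ 0.6247


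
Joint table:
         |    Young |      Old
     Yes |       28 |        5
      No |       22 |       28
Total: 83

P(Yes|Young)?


P(Yes|Young) = 28/(28+22) = 28/50 = 14/25

P = 14/25 ≈ 56.00%


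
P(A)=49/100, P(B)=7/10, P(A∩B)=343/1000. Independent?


P(A)×P(B) = 343/1000
P(A∩B) = 343/1000
Equal ✓ → Independent

Yes, independent


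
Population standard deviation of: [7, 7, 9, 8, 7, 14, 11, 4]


Mean = 67/8
  (7-67/8)²=121/64
  (7-67/8)²=121/64
  (9-67/8)²=25/64
  (8-67/8)²=9/64
  (7-67/8)²=121/64
  (14-67/8)²=2025/64
  (11-67/8)²=441/64
  (4-67/8)²=1225/64
Σ(x-μ)² = 511/8
σ² = (511/8)/8 = 511/64

σ = √(511/64) ≈ 2.8257


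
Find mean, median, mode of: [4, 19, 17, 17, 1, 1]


Sorted: [1, 1, 4, 17, 17, 19]
Mean = 59/6
Median = 21/2
Freq: {4: 1, 19: 1, 17: 2, 1: 2}
Mode: [1, 17]

Mean=59/6, Median=21/2, Mode=[1, 17]


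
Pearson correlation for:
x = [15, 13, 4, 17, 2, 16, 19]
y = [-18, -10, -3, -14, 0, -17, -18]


n=7, Σx=86, Σy=-80, Σxy=-1264, Σx²=1320, Σy²=1242
r = (7×(-1264) - 86×(-80))/√((7×1320 - 86²)(7×1242 - (-80)²))
= -1968/√(1844×2294) = -1968/√4230136 ≈ -1968/2056.7294 ≈ -0.9569

r ≈ -0.9569


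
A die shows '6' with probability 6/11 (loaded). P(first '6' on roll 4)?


Geometric: P(X=4) = (1-p)^(k-1)×p = (5/11)^3×6/11 = 750/14641

P(X=4) = 750/14641 ≈ 5.12%


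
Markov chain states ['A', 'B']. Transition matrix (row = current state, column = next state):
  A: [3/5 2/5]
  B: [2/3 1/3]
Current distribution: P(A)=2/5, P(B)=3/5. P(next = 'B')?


P(next=B) = Σᵢ P(now=i)×P(i→B)
= 2/5×2/5 + 3/5×1/3
= 4/25 + 1/5 = 9/25

P = 9/25 ≈ 0.3600


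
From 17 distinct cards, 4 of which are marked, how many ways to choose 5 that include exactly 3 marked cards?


Choose 3 of the 4 marked cards and 2 of the other 13 cards:
C(4,3)×C(13,2) = 4×78 = 312

312


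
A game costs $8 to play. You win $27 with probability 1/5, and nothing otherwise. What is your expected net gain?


E[gain] = (27-8)×1/5 + (-8)×4/5
= 19/5 - 32/5 = -13/5

Expected net gain = $-13/5 ≈ $-2.60


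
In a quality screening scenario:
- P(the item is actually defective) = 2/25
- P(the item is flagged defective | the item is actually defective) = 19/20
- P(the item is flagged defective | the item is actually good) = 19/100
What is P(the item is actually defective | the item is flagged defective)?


Using Bayes' theorem:
P(A|B) = P(B|A)·P(A) / P(B)

P(the item is flagged defective) = 19/20 × 2/25 + 19/100 × 23/25
= 19/250 + 437/2500 = 627/2500

P(the item is actually defective|the item is flagged defective) = (19/250) / (627/2500) = 10/33

P(the item is actually defective|the item is flagged defective) = 10/33 ≈ 30.30%


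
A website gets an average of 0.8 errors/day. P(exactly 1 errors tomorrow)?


Poisson(λ=0.8): P(X=1) = e^(-λ)×λ^k/k!
= e^(-0.8) × 0.8^1 / 1!
≈ 0.4493289641 × 0.8 / 1 ≈ 0.359463

P(X=1) ≈ 0.359463 ≈ 35.95%


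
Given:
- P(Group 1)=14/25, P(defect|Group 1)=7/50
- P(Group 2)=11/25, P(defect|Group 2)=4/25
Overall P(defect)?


P(B) = Σ P(B|Aᵢ)×P(Aᵢ)
  7/50×14/25 = 49/625
  4/25×11/25 = 44/625
Sum = 93/625

P(defect) = 93/625 ≈ 14.88%


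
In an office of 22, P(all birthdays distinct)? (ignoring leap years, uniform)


P(all different) = Π(365-i)/365 for i=0..21
= (365/365)×(364/365)×...×(344/365)
= 0.524305

P ≈ 0.5243 ≈ 52.43%


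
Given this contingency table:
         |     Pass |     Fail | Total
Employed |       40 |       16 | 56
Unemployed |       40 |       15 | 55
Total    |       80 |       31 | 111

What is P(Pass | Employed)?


P(Pass | Employed) = 40/(40+16) = 40/56 = 5/7

P(Pass|Employed) = 5/7 ≈ 71.43%


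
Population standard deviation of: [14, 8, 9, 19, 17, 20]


Mean = 87/6 = 29/2
  (14-29/2)²=1/4
  (8-29/2)²=169/4
  (9-29/2)²=121/4
  (19-29/2)²=81/4
  (17-29/2)²=25/4
  (20-29/2)²=121/4
Σ(x-μ)² = 259/2
σ² = (259/2)/6 = 259/12

σ = √(259/12) ≈ 4.6458


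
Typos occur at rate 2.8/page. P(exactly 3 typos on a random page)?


Poisson(λ=2.8): P(X=3) = e^(-λ)×λ^k/k!
= e^(-2.8) × 2.8^3 / 3!
≈ 0.06081006263 × 21.952 / 6 ≈ 0.222484

P(X=3) ≈ 0.222484 ≈ 22.25%


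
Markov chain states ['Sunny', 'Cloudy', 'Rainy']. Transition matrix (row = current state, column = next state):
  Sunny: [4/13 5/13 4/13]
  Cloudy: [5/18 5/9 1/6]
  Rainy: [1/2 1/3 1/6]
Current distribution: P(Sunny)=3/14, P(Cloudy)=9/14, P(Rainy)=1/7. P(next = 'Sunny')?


P(next=Sunny) = Σᵢ P(now=i)×P(i→Sunny)
= 3/14×4/13 + 9/14×5/18 + 1/7×1/2
= 6/91 + 5/28 + 1/14 = 115/364

P = 115/364 ≈ 0.3159


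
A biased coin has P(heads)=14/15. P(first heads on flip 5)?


Geometric: P(X=5) = (1-p)^(k-1)×p = (1/15)^4×14/15 = 14/759375

P(X=5) = 14/759375 ≈ 0.00%


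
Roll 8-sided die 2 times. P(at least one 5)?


P(no 5)^2 = (7/8)^2 = 49/64
P(≥1) = 1 - 49/64 = 15/64

P = 15/64 ≈ 23.44%


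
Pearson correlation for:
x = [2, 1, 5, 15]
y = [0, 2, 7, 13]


n=4, Σx=23, Σy=22, Σxy=232, Σx²=255, Σy²=222
r = (4×232 - 23×22)/√((4×255 - 23²)(4×222 - 22²))
= 422/√(491×404) = 422/√198364 ≈ 422/445.3807 ≈ 0.9475

r ≈ 0.9475


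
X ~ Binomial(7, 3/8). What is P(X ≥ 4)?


P(X ≥ 4) = Σ P(X=i) for i=4..7
P(X=4) = 354375/2097152
P(X=5) = 127575/2097152
P(X=6) = 25515/2097152
P(X=7) = 2187/2097152
Sum = 127413/524288

P(X ≥ 4) = 127413/524288 ≈ 24.30%


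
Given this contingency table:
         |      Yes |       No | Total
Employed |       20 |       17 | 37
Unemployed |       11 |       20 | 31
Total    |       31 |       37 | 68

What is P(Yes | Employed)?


P(Yes | Employed) = 20/(20+17) = 20/37

P(Yes|Employed) = 20/37 ≈ 54.05%


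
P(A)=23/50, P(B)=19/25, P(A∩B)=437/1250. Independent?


P(A)×P(B) = 437/1250
P(A∩B) = 437/1250
Equal ✓ → Independent

Yes, independent


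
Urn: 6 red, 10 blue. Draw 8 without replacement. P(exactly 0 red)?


Hypergeometric: C(6,0)×C(10,8)/C(16,8)
= 1×45/12870 = 1/286

P(X=0) = 1/286 ≈ 0.35%


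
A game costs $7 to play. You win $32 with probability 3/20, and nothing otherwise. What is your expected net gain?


E[gain] = (32-7)×3/20 + (-7)×17/20
= 15/4 - 119/20 = -11/5

Expected net gain = $-11/5 ≈ $-2.20


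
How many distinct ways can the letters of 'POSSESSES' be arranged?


Letters: 9, freq: {'P': 1, 'O': 1, 'S': 5, 'E': 2}
9!/(1!×1!×5!×2!) = 362880/240 = 1512

1512


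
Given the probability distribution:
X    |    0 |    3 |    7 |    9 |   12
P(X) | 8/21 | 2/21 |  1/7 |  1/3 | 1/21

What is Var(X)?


E[X] = 34/7
E[X²] = 292/7
Var(X) = E[X²] - (E[X])² = 292/7 - 1156/49 = 888/49

Var(X) = 888/49 ≈ 18.1224


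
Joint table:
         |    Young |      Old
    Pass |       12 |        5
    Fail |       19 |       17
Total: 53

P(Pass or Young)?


P(Pass∨Young) = P(Pass) + P(Young) - P(Pass∧Young)
= (17 + 31 - 12)/53 = 36/53

P = 36/53 ≈ 67.92%


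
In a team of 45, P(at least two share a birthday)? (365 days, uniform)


P(all different) = Π(365-i)/365 for i=0..44
= 0.059024
P(match) = 1 - 0.059024 = 0.940976

P ≈ 0.9410 ≈ 94.10%


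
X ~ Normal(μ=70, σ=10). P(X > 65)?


z = (65-70)/10 = -0.5
P(X > 65) = 1 - P(Z ≤ -0.5) = 1 - 0.3085 = 0.6915

P(X > 65) ≈ 0.6915


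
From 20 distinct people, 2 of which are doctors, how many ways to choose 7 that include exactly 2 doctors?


Choose 2 of the 2 doctors and 5 of the other 18 people:
C(2,2)×C(18,5) = 1×8568 = 8568

8568


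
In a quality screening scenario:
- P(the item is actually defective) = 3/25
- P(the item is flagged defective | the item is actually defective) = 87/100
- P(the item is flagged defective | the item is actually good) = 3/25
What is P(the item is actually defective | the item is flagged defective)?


Using Bayes' theorem:
P(A|B) = P(B|A)·P(A) / P(B)

P(the item is flagged defective) = 87/100 × 3/25 + 3/25 × 22/25
= 261/2500 + 66/625 = 21/100

P(the item is actually defective|the item is flagged defective) = (261/2500) / (21/100) = 87/175

P(the item is actually defective|the item is flagged defective) = 87/175 ≈ 49.71%


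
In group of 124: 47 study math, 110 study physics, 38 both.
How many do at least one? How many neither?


|A∪B| = 47+110-38 = 119
Neither = 124-119 = 5

At least one: 119; Neither: 5


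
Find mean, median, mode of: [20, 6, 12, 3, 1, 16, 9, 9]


Sorted: [1, 3, 6, 9, 9, 12, 16, 20]
Mean = 76/8 = 19/2
Median = 9
Freq: {20: 1, 6: 1, 12: 1, 3: 1, 1: 1, 16: 1, 9: 2}
Mode: [9]

Mean=19/2, Median=9, Mode=9


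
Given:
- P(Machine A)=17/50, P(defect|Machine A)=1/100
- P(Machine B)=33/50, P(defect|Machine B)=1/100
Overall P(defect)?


P(B) = Σ P(B|Aᵢ)×P(Aᵢ)
  1/100×17/50 = 17/5000
  1/100×33/50 = 33/5000
Sum = 1/100

P(defect) = 1/100 ≈ 1.00%


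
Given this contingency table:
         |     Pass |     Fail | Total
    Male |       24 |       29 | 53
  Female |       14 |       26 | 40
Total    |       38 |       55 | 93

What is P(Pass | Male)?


P(Pass | Male) = 24/(24+29) = 24/53

P(Pass|Male) = 24/53 ≈ 45.28%


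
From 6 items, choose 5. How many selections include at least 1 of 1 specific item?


Complement: C(6,5) - C(5,5) = 6 - 1 = 5

5


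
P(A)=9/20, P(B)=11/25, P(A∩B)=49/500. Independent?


P(A)×P(B) = 99/500
P(A∩B) = 49/500
Not equal → NOT independent

No, not independent


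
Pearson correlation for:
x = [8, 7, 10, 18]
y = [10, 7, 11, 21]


n=4, Σx=43, Σy=49, Σxy=617, Σx²=537, Σy²=711
r = (4×617 - 43×49)/√((4×537 - 43²)(4×711 - 49²))
= 361/√(299×443) = 361/√132457 ≈ 361/363.9464 ≈ 0.9919

r ≈ 0.9919


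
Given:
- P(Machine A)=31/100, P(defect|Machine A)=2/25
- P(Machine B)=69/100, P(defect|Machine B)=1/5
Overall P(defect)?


P(B) = Σ P(B|Aᵢ)×P(Aᵢ)
  2/25×31/100 = 31/1250
  1/5×69/100 = 69/500
Sum = 407/2500

P(defect) = 407/2500 ≈ 16.28%


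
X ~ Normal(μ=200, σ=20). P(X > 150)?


z = (150-200)/20 = -2.5
P(X > 150) = 1 - P(Z ≤ -2.5) = 1 - 0.0062 = 0.9938

P(X > 150) ≈ 0.9938


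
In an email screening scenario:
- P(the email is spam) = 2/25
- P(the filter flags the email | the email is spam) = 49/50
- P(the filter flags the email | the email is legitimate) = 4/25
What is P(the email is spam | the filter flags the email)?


Using Bayes' theorem:
P(A|B) = P(B|A)·P(A) / P(B)

P(the filter flags the email) = 49/50 × 2/25 + 4/25 × 23/25
= 49/625 + 92/625 = 141/625

P(the email is spam|the filter flags the email) = (49/625) / (141/625) = 49/141

P(the email is spam|the filter flags the email) = 49/141 ≈ 34.75%


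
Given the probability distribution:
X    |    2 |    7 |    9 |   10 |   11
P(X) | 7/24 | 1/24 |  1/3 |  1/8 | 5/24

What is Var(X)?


E[X] = 89/12
E[X²] = 815/12
Var(X) = E[X²] - (E[X])² = 815/12 - 7921/144 = 1859/144

Var(X) = 1859/144 ≈ 12.9097


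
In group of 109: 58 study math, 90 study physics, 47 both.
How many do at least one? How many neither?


|A∪B| = 58+90-47 = 101
Neither = 109-101 = 8

At least one: 101; Neither: 8


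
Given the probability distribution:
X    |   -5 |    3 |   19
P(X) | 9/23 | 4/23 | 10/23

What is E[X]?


E[X] = Σ x·P(X=x)
= (-5)×(9/23) + (3)×(4/23) + (19)×(10/23)
= 157/23

E[X] = 157/23


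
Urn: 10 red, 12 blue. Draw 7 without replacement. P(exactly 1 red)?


Hypergeometric: C(10,1)×C(12,6)/C(22,7)
= 10×924/170544 = 35/646

P(X=1) = 35/646 ≈ 5.42%


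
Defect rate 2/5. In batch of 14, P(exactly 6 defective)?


Binomial: P(X=6) = C(14,6)×p^6×(1-p)^8
= 3003 × 64/15625 × 6561/390625 = 1260971712/6103515625

P(X=6) = 1260971712/6103515625 ≈ 20.66%


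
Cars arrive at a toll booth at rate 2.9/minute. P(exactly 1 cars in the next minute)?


Poisson(λ=2.9): P(X=1) = e^(-λ)×λ^k/k!
= e^(-2.9) × 2.9^1 / 1!
≈ 0.05502322006 × 2.9 / 1 ≈ 0.159567

P(X=1) ≈ 0.159567 ≈ 15.96%


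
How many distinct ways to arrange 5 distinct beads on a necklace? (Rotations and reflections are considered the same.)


Free circular arrangements: rotations and reflections both identified.
(n-1)!/2 = 4!/2 = 24/2 = 12

12


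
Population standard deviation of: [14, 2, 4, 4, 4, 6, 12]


Mean = 46/7
  (14-46/7)²=2704/49
  (2-46/7)²=1024/49
  (4-46/7)²=324/49
  (4-46/7)²=324/49
  (4-46/7)²=324/49
  (6-46/7)²=16/49
  (12-46/7)²=1444/49
Σ(x-μ)² = 880/7
σ² = (880/7)/7 = 880/49

σ = √(880/49) ≈ 4.2378


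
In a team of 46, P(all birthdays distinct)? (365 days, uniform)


P(all different) = Π(365-i)/365 for i=0..45
= (365/365)×(364/365)×...×(320/365)
= 0.051747

P ≈ 0.0517 ≈ 5.17%


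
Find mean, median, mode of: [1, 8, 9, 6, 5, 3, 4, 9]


Sorted: [1, 3, 4, 5, 6, 8, 9, 9]
Mean = 45/8
Median = 11/2
Freq: {1: 1, 8: 1, 9: 2, 6: 1, 5: 1, 3: 1, 4: 1}
Mode: [9]

Mean=45/8, Median=11/2, Mode=9


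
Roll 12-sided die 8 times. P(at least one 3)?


P(no 3)^8 = (11/12)^8 = 214358881/429981696
P(≥1) = 1 - 214358881/429981696 = 215622815/429981696

P = 215622815/429981696 ≈ 50.15%


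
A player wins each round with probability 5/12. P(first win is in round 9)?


Geometric: P(X=9) = (1-p)^(k-1)×p = (7/12)^8×5/12 = 28824005/5159780352

P(X=9) = 28824005/5159780352 ≈ 0.56%


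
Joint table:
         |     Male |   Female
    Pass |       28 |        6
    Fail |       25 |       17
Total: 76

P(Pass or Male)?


P(Pass∨Male) = P(Pass) + P(Male) - P(Pass∧Male)
= (34 + 53 - 28)/76 = 59/76

P = 59/76 ≈ 77.63%


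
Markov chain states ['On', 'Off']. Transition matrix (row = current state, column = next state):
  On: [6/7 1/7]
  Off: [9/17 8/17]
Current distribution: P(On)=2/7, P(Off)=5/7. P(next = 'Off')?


P(next=Off) = Σᵢ P(now=i)×P(i→Off)
= 2/7×1/7 + 5/7×8/17
= 2/49 + 40/119 = 314/833

P = 314/833 ≈ 0.3770


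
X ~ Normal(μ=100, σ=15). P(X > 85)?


z = (85-100)/15 = -1.0
P(X > 85) = 1 - P(Z ≤ -1.0) = 1 - 0.1587 = 0.8413

P(X > 85) ≈ 0.8413


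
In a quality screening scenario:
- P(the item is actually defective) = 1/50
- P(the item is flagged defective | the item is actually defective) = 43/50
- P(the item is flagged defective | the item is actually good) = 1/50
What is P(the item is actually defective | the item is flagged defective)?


Using Bayes' theorem:
P(A|B) = P(B|A)·P(A) / P(B)

P(the item is flagged defective) = 43/50 × 1/50 + 1/50 × 49/50
= 43/2500 + 49/2500 = 23/625

P(the item is actually defective|the item is flagged defective) = (43/2500) / (23/625) = 43/92

P(the item is actually defective|the item is flagged defective) = 43/92 ≈ 46.74%


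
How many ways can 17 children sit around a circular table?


Circular arrangements of 17 distinct objects: fix one position to break rotational symmetry.
(n-1)! = 16! = 20922789888000

20922789888000


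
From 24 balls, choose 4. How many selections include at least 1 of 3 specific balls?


Complement: C(24,4) - C(21,4) = 10626 - 5985 = 4641

4641


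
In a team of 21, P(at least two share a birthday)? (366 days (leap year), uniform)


P(all different) = Π(366-i)/366 for i=0..20
= 0.557221
P(match) = 1 - 0.557221 = 0.442779

P ≈ 0.4428 ≈ 44.28%


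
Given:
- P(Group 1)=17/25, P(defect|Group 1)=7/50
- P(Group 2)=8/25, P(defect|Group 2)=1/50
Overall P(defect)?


P(B) = Σ P(B|Aᵢ)×P(Aᵢ)
  7/50×17/25 = 119/1250
  1/50×8/25 = 4/625
Sum = 127/1250

P(defect) = 127/1250 ≈ 10.16%


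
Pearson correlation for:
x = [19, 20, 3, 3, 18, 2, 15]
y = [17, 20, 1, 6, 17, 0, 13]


n=7, Σx=80, Σy=74, Σxy=1245, Σx²=1332, Σy²=1184
r = (7×1245 - 80×74)/√((7×1332 - 80²)(7×1184 - 74²))
= 2795/√(2924×2812) = 2795/√8222288 ≈ 2795/2867.4532 ≈ 0.9747

r ≈ 0.9747


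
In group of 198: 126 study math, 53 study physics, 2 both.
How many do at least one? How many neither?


|A∪B| = 126+53-2 = 177
Neither = 198-177 = 21

At least one: 177; Neither: 21


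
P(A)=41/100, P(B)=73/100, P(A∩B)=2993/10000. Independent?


P(A)×P(B) = 2993/10000
P(A∩B) = 2993/10000
Equal ✓ → Independent

Yes, independent


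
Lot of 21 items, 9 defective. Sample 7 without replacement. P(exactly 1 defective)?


Hypergeometric: C(9,1)×C(12,6)/C(21,7)
= 9×924/116280 = 231/3230

P(X=1) = 231/3230 ≈ 7.15%


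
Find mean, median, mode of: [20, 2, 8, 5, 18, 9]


Sorted: [2, 5, 8, 9, 18, 20]
Mean = 62/6 = 31/3
Median = 17/2
Freq: {20: 1, 2: 1, 8: 1, 5: 1, 18: 1, 9: 1}
Mode: No mode

Mean=31/3, Median=17/2, Mode=No mode


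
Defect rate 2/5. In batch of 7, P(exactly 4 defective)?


Binomial: P(X=4) = C(7,4)×p^4×(1-p)^3
= 35 × 16/625 × 27/125 = 3024/15625

P(X=4) = 3024/15625 ≈ 19.35%


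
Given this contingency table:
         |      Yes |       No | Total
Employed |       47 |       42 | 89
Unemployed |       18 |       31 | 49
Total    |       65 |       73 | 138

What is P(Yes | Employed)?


P(Yes | Employed) = 47/(47+42) = 47/89

P(Yes|Employed) = 47/89 ≈ 52.81%


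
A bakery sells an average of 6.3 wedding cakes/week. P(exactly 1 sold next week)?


Poisson(λ=6.3): P(X=1) = e^(-λ)×λ^k/k!
= e^(-6.3) × 6.3^1 / 1!
≈ 0.001836304777 × 6.3 / 1 ≈ 0.011569

P(X=1) ≈ 0.011569 ≈ 1.16%


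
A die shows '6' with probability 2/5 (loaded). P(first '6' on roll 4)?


Geometric: P(X=4) = (1-p)^(k-1)×p = (3/5)^3×2/5 = 54/625

P(X=4) = 54/625 ≈ 8.64%


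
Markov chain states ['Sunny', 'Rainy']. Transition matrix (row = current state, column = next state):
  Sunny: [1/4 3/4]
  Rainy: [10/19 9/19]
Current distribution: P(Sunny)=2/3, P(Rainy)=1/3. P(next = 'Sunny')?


P(next=Sunny) = Σᵢ P(now=i)×P(i→Sunny)
= 2/3×1/4 + 1/3×10/19
= 1/6 + 10/57 = 13/38

P = 13/38 ≈ 0.3421


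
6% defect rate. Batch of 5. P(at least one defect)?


P(all good) = (47/50)^5 = 229345007/312500000
P(≥1 defect) = 83154993/312500000

P = 83154993/312500000 ≈ 26.61%


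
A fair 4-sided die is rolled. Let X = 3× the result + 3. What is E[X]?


E[die] = (1+4)/2 = 5/2
E[X] = 3×5/2 + 3 = 21/2

E[X] = 21/2


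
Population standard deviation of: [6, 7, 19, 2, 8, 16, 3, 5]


Mean = 66/8 = 33/4
  (6-33/4)²=81/16
  (7-33/4)²=25/16
  (19-33/4)²=1849/16
  (2-33/4)²=625/16
  (8-33/4)²=1/16
  (16-33/4)²=961/16
  (3-33/4)²=441/16
  (5-33/4)²=169/16
Σ(x-μ)² = 519/2
σ² = (519/2)/8 = 519/16

σ = √(519/16) ≈ 5.6954


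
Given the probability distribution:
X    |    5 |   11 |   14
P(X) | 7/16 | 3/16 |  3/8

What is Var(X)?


E[X] = 19/2
E[X²] = 857/8
Var(X) = E[X²] - (E[X])² = 857/8 - 361/4 = 135/8

Var(X) = 135/8 ≈ 16.8750


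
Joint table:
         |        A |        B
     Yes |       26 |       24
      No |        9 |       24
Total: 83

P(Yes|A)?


P(Yes|A) = 26/(26+9) = 26/35

P = 26/35 ≈ 74.29%


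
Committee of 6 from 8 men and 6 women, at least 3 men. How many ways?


Count by #men:
  3M,3W: C(8,3)×C(6,3)=1120
  4M,2W: C(8,4)×C(6,2)=1050
  5M,1W: C(8,5)×C(6,1)=336
  6M,0W: C(8,6)×C(6,0)=28
Total = 2534

2534


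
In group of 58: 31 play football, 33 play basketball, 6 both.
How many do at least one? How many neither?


|A∪B| = 31+33-6 = 58
Neither = 58-58 = 0

At least one: 58; Neither: 0


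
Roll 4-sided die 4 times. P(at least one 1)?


P(no 1)^4 = (3/4)^4 = 81/256
P(≥1) = 1 - 81/256 = 175/256

P = 175/256 ≈ 68.36%


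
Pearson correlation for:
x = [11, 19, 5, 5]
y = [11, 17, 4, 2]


n=4, Σx=40, Σy=34, Σxy=474, Σx²=532, Σy²=430
r = (4×474 - 40×34)/√((4×532 - 40²)(4×430 - 34²))
= 536/√(528×564) = 536/√297792 ≈ 536/545.7032 ≈ 0.9822

r ≈ 0.9822


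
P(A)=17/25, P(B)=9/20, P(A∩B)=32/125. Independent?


P(A)×P(B) = 153/500
P(A∩B) = 32/125
Not equal → NOT independent

No, not independent


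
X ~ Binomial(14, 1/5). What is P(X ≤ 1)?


P(X ≤ 1) = Σ P(X=i) for i=0..1
P(X=0) = 268435456/6103515625
P(X=1) = 939524096/6103515625
Sum = 1207959552/6103515625

P(X ≤ 1) = 1207959552/6103515625 ≈ 19.79%


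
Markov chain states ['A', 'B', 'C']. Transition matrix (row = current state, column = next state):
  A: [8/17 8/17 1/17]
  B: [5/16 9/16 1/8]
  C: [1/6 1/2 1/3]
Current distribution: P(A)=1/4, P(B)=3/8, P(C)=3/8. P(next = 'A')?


P(next=A) = Σᵢ P(now=i)×P(i→A)
= 1/4×8/17 + 3/8×5/16 + 3/8×1/6
= 2/17 + 15/128 + 1/16 = 647/2176

P = 647/2176 ≈ 0.2973


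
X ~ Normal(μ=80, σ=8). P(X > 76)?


z = (76-80)/8 = -0.5
P(X > 76) = 1 - P(Z ≤ -0.5) = 1 - 0.3085 = 0.6915

P(X > 76) ≈ 0.6915


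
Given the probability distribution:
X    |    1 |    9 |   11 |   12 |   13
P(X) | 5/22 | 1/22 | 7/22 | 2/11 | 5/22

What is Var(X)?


E[X] = 102/11
E[X²] = 107
Var(X) = E[X²] - (E[X])² = 107 - 10404/121 = 2543/121

Var(X) = 2543/121 ≈ 21.0165


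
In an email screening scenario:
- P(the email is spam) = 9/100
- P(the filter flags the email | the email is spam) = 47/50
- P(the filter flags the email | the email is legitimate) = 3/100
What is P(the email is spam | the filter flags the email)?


Using Bayes' theorem:
P(A|B) = P(B|A)·P(A) / P(B)

P(the filter flags the email) = 47/50 × 9/100 + 3/100 × 91/100
= 423/5000 + 273/10000 = 1119/10000

P(the email is spam|the filter flags the email) = (423/5000) / (1119/10000) = 282/373

P(the email is spam|the filter flags the email) = 282/373 ≈ 75.60%


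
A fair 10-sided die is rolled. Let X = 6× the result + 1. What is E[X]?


E[die] = (1+10)/2 = 11/2
E[X] = 6×11/2 + 1 = 34

E[X] = 34


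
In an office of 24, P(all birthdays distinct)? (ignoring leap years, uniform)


P(all different) = Π(365-i)/365 for i=0..23
= (365/365)×(364/365)×...×(342/365)
= 0.461656

P ≈ 0.4617 ≈ 46.17%


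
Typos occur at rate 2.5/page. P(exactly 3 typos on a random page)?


Poisson(λ=2.5): P(X=3) = e^(-λ)×λ^k/k!
= e^(-2.5) × 2.5^3 / 3!
≈ 0.08208499862 × 15.625 / 6 ≈ 0.213763

P(X=3) ≈ 0.213763 ≈ 21.38%


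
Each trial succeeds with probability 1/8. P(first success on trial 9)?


Geometric: P(X=9) = (1-p)^(k-1)×p = (7/8)^8×1/8 = 5764801/134217728

P(X=9) = 5764801/134217728 ≈ 4.30%


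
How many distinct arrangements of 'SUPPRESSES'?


Letters: 10, freq: {'S': 4, 'U': 1, 'P': 2, 'R': 1, 'E': 2}
10!/(4!×1!×2!×1!×2!) = 3628800/96 = 37800

37800


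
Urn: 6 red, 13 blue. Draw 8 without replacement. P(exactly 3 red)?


Hypergeometric: C(6,3)×C(13,5)/C(19,8)
= 20×1287/75582 = 110/323

P(X=3) = 110/323 ≈ 34.06%


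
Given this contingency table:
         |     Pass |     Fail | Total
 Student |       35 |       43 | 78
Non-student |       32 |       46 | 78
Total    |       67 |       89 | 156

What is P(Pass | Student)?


P(Pass | Student) = 35/(35+43) = 35/78

P(Pass|Student) = 35/78 ≈ 44.87%


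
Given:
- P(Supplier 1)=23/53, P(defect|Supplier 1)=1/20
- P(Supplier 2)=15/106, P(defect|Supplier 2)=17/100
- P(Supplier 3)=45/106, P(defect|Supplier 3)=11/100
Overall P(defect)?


P(B) = Σ P(B|Aᵢ)×P(Aᵢ)
  1/20×23/53 = 23/1060
  17/100×15/106 = 51/2120
  11/100×45/106 = 99/2120
Sum = 49/530

P(defect) = 49/530 ≈ 9.25%


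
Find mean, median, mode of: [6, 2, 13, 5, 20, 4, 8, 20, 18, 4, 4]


Sorted: [2, 4, 4, 4, 5, 6, 8, 13, 18, 20, 20]
Mean = 104/11
Median = 6
Freq: {6: 1, 2: 1, 13: 1, 5: 1, 20: 2, 4: 3, 8: 1, 18: 1}
Mode: [4]

Mean=104/11, Median=6, Mode=4


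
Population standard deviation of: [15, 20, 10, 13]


Mean = 58/4 = 29/2
  (15-29/2)²=1/4
  (20-29/2)²=121/4
  (10-29/2)²=81/4
  (13-29/2)²=9/4
Σ(x-μ)² = 53
σ² = 53/4

σ = √(53/4) ≈ 3.6401


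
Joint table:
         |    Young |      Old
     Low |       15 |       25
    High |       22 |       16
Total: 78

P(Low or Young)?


P(Low∨Young) = P(Low) + P(Young) - P(Low∧Young)
= (40 + 37 - 15)/78 = 62/78 = 31/39

P = 31/39 ≈ 79.49%


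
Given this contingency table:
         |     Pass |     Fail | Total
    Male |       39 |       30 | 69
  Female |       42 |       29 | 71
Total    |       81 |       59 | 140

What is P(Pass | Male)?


P(Pass | Male) = 39/(39+30) = 39/69 = 13/23

P(Pass|Male) = 13/23 ≈ 56.52%


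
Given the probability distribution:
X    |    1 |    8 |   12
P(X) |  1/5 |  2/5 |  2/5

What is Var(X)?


E[X] = 41/5
E[X²] = 417/5
Var(X) = E[X²] - (E[X])² = 417/5 - 1681/25 = 404/25

Var(X) = 404/25 ≈ 16.1600


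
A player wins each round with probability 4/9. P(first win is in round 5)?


Geometric: P(X=5) = (1-p)^(k-1)×p = (5/9)^4×4/9 = 2500/59049

P(X=5) = 2500/59049 ≈ 4.23%


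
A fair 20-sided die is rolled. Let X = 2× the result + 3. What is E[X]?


E[die] = (1+20)/2 = 21/2
E[X] = 2×21/2 + 3 = 24

E[X] = 24


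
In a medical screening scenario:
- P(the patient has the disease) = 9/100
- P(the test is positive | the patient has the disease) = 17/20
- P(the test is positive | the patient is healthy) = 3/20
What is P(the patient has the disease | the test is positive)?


Using Bayes' theorem:
P(A|B) = P(B|A)·P(A) / P(B)

P(the test is positive) = 17/20 × 9/100 + 3/20 × 91/100
= 153/2000 + 273/2000 = 213/1000

P(the patient has the disease|the test is positive) = (153/2000) / (213/1000) = 51/142

P(the patient has the disease|the test is positive) = 51/142 ≈ 35.92%


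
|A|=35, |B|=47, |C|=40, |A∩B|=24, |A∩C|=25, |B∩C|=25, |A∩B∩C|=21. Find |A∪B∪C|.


|A∪B∪C| = 35+47+40-24-25-25+21 = 69

|A∪B∪C| = 69


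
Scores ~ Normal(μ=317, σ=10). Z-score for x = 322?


z = (x - μ)/σ = (322 - 317)/10 = 0.5

z = 0.5


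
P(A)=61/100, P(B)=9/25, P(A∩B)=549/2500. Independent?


P(A)×P(B) = 549/2500
P(A∩B) = 549/2500
Equal ✓ → Independent

Yes, independent


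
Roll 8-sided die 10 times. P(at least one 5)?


P(no 5)^10 = (7/8)^10 = 282475249/1073741824
P(≥1) = 1 - 282475249/1073741824 = 791266575/1073741824

P = 791266575/1073741824 ≈ 73.69%


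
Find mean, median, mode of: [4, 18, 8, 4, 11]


Sorted: [4, 4, 8, 11, 18]
Mean = 45/5 = 9
Median = 8
Freq: {4: 2, 18: 1, 8: 1, 11: 1}
Mode: [4]

Mean=9, Median=8, Mode=4


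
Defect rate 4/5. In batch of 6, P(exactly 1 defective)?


Binomial: P(X=1) = C(6,1)×p^1×(1-p)^5
= 6 × 4/5 × 1/3125 = 24/15625

P(X=1) = 24/15625 ≈ 0.15%


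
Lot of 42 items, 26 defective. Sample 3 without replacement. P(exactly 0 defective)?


Hypergeometric: C(26,0)×C(16,3)/C(42,3)
= 1×560/11480 = 2/41

P(X=0) = 2/41 ≈ 4.88%


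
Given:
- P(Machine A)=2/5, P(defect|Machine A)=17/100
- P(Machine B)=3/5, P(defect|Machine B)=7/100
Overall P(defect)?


P(B) = Σ P(B|Aᵢ)×P(Aᵢ)
  17/100×2/5 = 17/250
  7/100×3/5 = 21/500
Sum = 11/100

P(defect) = 11/100 ≈ 11.00%


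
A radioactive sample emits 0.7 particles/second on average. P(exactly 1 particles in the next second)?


Poisson(λ=0.7): P(X=1) = e^(-λ)×λ^k/k!
= e^(-0.7) × 0.7^1 / 1!
≈ 0.4965853038 × 0.7 / 1 ≈ 0.347610

P(X=1) ≈ 0.347610 ≈ 34.76%


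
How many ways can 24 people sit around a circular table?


Circular arrangements of 24 distinct objects: fix one position to break rotational symmetry.
(n-1)! = 23! = 25852016738884976640000

25852016738884976640000


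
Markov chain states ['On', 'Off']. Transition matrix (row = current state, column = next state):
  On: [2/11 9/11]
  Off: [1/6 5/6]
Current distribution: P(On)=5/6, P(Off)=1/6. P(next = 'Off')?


P(next=Off) = Σᵢ P(now=i)×P(i→Off)
= 5/6×9/11 + 1/6×5/6
= 15/22 + 5/36 = 325/396

P = 325/396 ≈ 0.8207


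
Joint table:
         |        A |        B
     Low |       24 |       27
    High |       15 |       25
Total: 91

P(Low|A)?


P(Low|A) = 24/(24+15) = 24/39 = 8/13

P = 8/13 ≈ 61.54%


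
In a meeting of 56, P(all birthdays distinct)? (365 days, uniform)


P(all different) = Π(365-i)/365 for i=0..55
= (365/365)×(364/365)×...×(310/365)
= 0.011668

P ≈ 0.0117 ≈ 1.17%


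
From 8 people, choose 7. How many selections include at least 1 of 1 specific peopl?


Complement: C(8,7) - C(7,7) = 8 - 1 = 7

7


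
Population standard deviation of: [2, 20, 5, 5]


Mean = 32/4 = 8
  (2-8)²=36
  (20-8)²=144
  (5-8)²=9
  (5-8)²=9
Σ(x-μ)² = 198
σ² = 198/4 = 99/2

σ = √(99/2) ≈ 7.0356


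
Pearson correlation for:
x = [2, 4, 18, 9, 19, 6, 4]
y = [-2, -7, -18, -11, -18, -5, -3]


n=7, Σx=62, Σy=-64, Σxy=-839, Σx²=838, Σy²=856
r = (7×(-839) - 62×(-64))/√((7×838 - 62²)(7×856 - (-64)²))
= -1905/√(2022×1896) = -1905/√3833712 ≈ -1905/1957.9867 ≈ -0.9729

r ≈ -0.9729


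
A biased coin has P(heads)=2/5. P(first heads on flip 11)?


Geometric: P(X=11) = (1-p)^(k-1)×p = (3/5)^10×2/5 = 118098/48828125

P(X=11) = 118098/48828125 ≈ 0.24%


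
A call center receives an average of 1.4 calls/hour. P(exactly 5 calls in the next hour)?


Poisson(λ=1.4): P(X=5) = e^(-λ)×λ^k/k!
= e^(-1.4) × 1.4^5 / 5!
≈ 0.2465969639 × 5.37824 / 120 ≈ 0.011052

P(X=5) ≈ 0.011052 ≈ 1.11%


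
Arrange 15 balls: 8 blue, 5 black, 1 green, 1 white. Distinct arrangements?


15!/(8!×5!×1!×1!) = 270270

270270


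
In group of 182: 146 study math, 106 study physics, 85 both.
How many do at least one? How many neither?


|A∪B| = 146+106-85 = 167
Neither = 182-167 = 15

At least one: 167; Neither: 15


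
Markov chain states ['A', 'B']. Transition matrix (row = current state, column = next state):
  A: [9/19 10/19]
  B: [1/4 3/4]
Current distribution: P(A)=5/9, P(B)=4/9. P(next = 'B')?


P(next=B) = Σᵢ P(now=i)×P(i→B)
= 5/9×10/19 + 4/9×3/4
= 50/171 + 1/3 = 107/171

P = 107/171 ≈ 0.6257


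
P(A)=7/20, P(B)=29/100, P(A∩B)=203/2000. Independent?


P(A)×P(B) = 203/2000
P(A∩B) = 203/2000
Equal ✓ → Independent

Yes, independent


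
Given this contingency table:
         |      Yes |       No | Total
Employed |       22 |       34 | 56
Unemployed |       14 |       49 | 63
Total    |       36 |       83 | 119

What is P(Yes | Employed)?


P(Yes | Employed) = 22/(22+34) = 22/56 = 11/28

P(Yes|Employed) = 11/28 ≈ 39.29%


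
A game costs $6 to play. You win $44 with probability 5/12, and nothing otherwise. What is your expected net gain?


E[gain] = (44-6)×5/12 + (-6)×7/12
= 95/6 - 7/2 = 37/3

Expected net gain = $37/3 ≈ $12.33


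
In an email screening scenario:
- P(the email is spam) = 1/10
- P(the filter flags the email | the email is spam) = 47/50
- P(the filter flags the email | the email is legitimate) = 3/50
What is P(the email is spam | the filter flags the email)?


Using Bayes' theorem:
P(A|B) = P(B|A)·P(A) / P(B)

P(the filter flags the email) = 47/50 × 1/10 + 3/50 × 9/10
= 47/500 + 27/500 = 37/250

P(the email is spam|the filter flags the email) = (47/500) / (37/250) = 47/74

P(the email is spam|the filter flags the email) = 47/74 ≈ 63.51%


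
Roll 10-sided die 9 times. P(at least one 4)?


P(no 4)^9 = (9/10)^9 = 387420489/1000000000
P(≥1) = 1 - 387420489/1000000000 = 612579511/1000000000

P = 612579511/1000000000 ≈ 61.26%


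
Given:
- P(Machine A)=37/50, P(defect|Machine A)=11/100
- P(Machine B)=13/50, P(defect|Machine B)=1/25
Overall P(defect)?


P(B) = Σ P(B|Aᵢ)×P(Aᵢ)
  11/100×37/50 = 407/5000
  1/25×13/50 = 13/1250
Sum = 459/5000

P(defect) = 459/5000 ≈ 9.18%


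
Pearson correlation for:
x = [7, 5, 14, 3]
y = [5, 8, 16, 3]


n=4, Σx=29, Σy=32, Σxy=308, Σx²=279, Σy²=354
r = (4×308 - 29×32)/√((4×279 - 29²)(4×354 - 32²))
= 304/√(275×392) = 304/√107800 ≈ 304/328.3291 ≈ 0.9259

r ≈ 0.9259


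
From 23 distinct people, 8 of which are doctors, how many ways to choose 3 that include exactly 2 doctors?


Choose 2 of the 8 doctors and 1 of the other 15 people:
C(8,2)×C(15,1) = 28×15 = 420

420


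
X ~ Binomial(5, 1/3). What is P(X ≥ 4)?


P(X ≥ 4) = Σ P(X=i) for i=4..5
P(X=4) = 10/243
P(X=5) = 1/243
Sum = 11/243

P(X ≥ 4) = 11/243 ≈ 4.53%


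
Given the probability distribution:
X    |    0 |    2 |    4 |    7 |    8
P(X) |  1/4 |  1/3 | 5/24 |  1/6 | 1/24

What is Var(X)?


E[X] = 3
E[X²] = 31/2
Var(X) = E[X²] - (E[X])² = 31/2 - 9 = 13/2

Var(X) = 13/2 ≈ 6.5000


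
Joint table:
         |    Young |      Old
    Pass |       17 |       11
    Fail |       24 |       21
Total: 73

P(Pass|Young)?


P(Pass|Young) = 17/(17+24) = 17/41

P = 17/41 ≈ 41.46%


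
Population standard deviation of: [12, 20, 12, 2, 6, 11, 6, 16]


Mean = 85/8
  (12-85/8)²=121/64
  (20-85/8)²=5625/64
  (12-85/8)²=121/64
  (2-85/8)²=4761/64
  (6-85/8)²=1369/64
  (11-85/8)²=9/64
  (6-85/8)²=1369/64
  (16-85/8)²=1849/64
Σ(x-μ)² = 1903/8
σ² = (1903/8)/8 = 1903/64

σ = √(1903/64) ≈ 5.4529


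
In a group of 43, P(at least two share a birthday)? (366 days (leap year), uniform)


P(all different) = Π(366-i)/366 for i=0..42
= 0.076637
P(match) = 1 - 0.076637 = 0.923363

P ≈ 0.9234 ≈ 92.34%


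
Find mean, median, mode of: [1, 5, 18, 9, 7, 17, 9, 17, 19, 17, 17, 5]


Sorted: [1, 5, 5, 7, 9, 9, 17, 17, 17, 17, 18, 19]
Mean = 141/12 = 47/4
Median = 13
Freq: {1: 1, 5: 2, 18: 1, 9: 2, 7: 1, 17: 4, 19: 1}
Mode: [17]

Mean=47/4, Median=13, Mode=17


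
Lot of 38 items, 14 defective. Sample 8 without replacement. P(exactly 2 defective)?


Hypergeometric: C(14,2)×C(24,6)/C(38,8)
= 91×134596/48903492 = 14651/58497

P(X=2) = 14651/58497 ≈ 25.05%


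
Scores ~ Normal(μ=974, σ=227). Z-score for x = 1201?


z = (x - μ)/σ = (1201 - 974)/227 = 1.0

z = 1.0


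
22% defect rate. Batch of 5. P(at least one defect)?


P(all good) = (39/50)^5 = 90224199/312500000
P(≥1 defect) = 222275801/312500000

P = 222275801/312500000 ≈ 71.13%


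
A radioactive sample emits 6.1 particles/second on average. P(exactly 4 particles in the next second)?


Poisson(λ=6.1): P(X=4) = e^(-λ)×λ^k/k!
= e^(-6.1) × 6.1^4 / 4!
≈ 0.002242867719 × 1384.5841 / 24 ≈ 0.129393

P(X=4) ≈ 0.129393 ≈ 12.94%


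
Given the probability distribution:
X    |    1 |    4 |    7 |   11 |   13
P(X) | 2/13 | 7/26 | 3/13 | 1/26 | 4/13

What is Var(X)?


E[X] = 189/26
E[X²] = 1883/26
Var(X) = E[X²] - (E[X])² = 1883/26 - 35721/676 = 13237/676

Var(X) = 13237/676 ≈ 19.5814


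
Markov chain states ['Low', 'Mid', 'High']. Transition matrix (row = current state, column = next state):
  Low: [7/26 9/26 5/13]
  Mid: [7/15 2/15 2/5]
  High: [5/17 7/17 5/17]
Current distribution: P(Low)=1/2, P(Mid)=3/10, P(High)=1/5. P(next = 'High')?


P(next=High) = Σᵢ P(now=i)×P(i→High)
= 1/2×5/13 + 3/10×2/5 + 1/5×5/17
= 5/26 + 3/25 + 1/17 = 4101/11050

P = 4101/11050 ≈ 0.3711


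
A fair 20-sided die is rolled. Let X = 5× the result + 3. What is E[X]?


E[die] = (1+20)/2 = 21/2
E[X] = 5×21/2 + 3 = 111/2

E[X] = 111/2


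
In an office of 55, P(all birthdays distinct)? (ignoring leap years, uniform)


P(all different) = Π(365-i)/365 for i=0..54
= (365/365)×(364/365)×...×(311/365)
= 0.013738

P ≈ 0.0137 ≈ 1.37%


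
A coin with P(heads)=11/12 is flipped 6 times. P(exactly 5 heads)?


Binomial: P(X=5) = C(6,5)×p^5×(1-p)^1
= 6 × 161051/248832 × 1/12 = 161051/497664

P(X=5) = 161051/497664 ≈ 32.36%


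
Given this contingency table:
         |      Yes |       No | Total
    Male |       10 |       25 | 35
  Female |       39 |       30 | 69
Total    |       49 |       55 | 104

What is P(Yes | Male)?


P(Yes | Male) = 10/(10+25) = 10/35 = 2/7

P(Yes|Male) = 2/7 ≈ 28.57%


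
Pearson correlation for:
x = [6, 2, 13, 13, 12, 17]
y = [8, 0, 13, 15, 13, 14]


n=6, Σx=63, Σy=63, Σxy=806, Σx²=811, Σy²=823
r = (6×806 - 63×63)/√((6×811 - 63²)(6×823 - 63²))
= 867/√(897×969) = 867/√869193 ≈ 867/932.3052 ≈ 0.9300

r ≈ 0.9300


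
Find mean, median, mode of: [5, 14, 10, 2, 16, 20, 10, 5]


Sorted: [2, 5, 5, 10, 10, 14, 16, 20]
Mean = 82/8 = 41/4
Median = 10
Freq: {5: 2, 14: 1, 10: 2, 2: 1, 16: 1, 20: 1}
Mode: [5, 10]

Mean=41/4, Median=10, Mode=[5, 10]


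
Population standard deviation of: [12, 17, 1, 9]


Mean = 39/4
  (12-39/4)²=81/16
  (17-39/4)²=841/16
  (1-39/4)²=1225/16
  (9-39/4)²=9/16
Σ(x-μ)² = 539/4
σ² = (539/4)/4 = 539/16

σ = √(539/16) ≈ 5.8041


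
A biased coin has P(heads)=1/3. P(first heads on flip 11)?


Geometric: P(X=11) = (1-p)^(k-1)×p = (2/3)^10×1/3 = 1024/177147

P(X=11) = 1024/177147 ≈ 0.58%


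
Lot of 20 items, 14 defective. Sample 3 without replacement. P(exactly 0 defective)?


Hypergeometric: C(14,0)×C(6,3)/C(20,3)
= 1×20/1140 = 1/57

P(X=0) = 1/57 ≈ 1.75%


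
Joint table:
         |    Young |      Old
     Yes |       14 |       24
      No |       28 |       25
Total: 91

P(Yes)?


P(Yes) = (14+24)/91 = 38/91

P(Yes) = 38/91 ≈ 41.76%


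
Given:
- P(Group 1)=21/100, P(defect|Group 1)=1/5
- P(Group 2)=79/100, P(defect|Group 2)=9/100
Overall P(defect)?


P(B) = Σ P(B|Aᵢ)×P(Aᵢ)
  1/5×21/100 = 21/500
  9/100×79/100 = 711/10000
Sum = 1131/10000

P(defect) = 1131/10000 ≈ 11.31%


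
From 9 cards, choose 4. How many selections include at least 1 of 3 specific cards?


Complement: C(9,4) - C(6,4) = 126 - 15 = 111

111


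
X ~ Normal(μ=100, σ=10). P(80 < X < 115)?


z₁=(80-100)/10=-2.0, z₂=(115-100)/10=1.5
P = Φ(1.5) - Φ(-2.0) = 0.933193 - 0.022750 = 0.910443 ≈ 0.9104

P(80 < X < 115) ≈ 0.9104


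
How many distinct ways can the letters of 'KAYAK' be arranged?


Letters: 5, freq: {'K': 2, 'A': 2, 'Y': 1}
5!/(2!×2!×1!) = 120/4 = 30

30


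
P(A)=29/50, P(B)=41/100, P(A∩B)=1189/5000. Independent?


P(A)×P(B) = 1189/5000
P(A∩B) = 1189/5000
Equal ✓ → Independent

Yes, independent


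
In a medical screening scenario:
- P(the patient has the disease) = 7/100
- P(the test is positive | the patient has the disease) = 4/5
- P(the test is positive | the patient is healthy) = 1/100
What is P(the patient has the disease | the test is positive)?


Using Bayes' theorem:
P(A|B) = P(B|A)·P(A) / P(B)

P(the test is positive) = 4/5 × 7/100 + 1/100 × 93/100
= 7/125 + 93/10000 = 653/10000

P(the patient has the disease|the test is positive) = (7/125) / (653/10000) = 560/653

P(the patient has the disease|the test is positive) = 560/653 ≈ 85.76%
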